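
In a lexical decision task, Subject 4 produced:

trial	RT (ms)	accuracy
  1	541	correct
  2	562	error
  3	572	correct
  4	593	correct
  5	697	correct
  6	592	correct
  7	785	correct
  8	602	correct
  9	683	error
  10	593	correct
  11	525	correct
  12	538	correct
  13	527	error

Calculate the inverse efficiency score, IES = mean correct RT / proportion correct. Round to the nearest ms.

785 ms

Correct trials (n=10): 541, 572, 593, 697, 592, 785, 602, 593, 525, 538
Mean correct RT = 6038/10 = 603.8000 ms
Proportion correct = 10/13
IES = 603.8000 / (10/13) = 784.940 ms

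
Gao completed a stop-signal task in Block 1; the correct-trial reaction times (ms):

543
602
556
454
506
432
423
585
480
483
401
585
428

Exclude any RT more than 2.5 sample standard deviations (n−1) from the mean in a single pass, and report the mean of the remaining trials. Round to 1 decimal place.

n = 13, ΣRT = 6478, M = 498.308
Σ(x−M)² = 58180.77; s = √(58180.77/12) = 69.630
Cutoffs: 498.308 ± 2.5·69.630 → [324.2, 672.4]
No RTs fall outside the cutoffs; all 13 retained. Mean = 6478/13 = 498.308

498.3 ms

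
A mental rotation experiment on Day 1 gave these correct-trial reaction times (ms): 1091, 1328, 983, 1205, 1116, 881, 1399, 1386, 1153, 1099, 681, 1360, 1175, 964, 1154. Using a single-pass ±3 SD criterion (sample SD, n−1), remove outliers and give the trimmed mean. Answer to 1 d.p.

n = 15, ΣRT = 16975, M = 1131.667
Σ(x−M)² = 554159.33; s = √(554159.33/14) = 198.954
Cutoffs: 1131.667 ± 3·198.954 → [534.8, 1728.5]
No RTs fall outside the cutoffs; all 15 retained. Mean = 16975/15 = 1131.667

1131.7 ms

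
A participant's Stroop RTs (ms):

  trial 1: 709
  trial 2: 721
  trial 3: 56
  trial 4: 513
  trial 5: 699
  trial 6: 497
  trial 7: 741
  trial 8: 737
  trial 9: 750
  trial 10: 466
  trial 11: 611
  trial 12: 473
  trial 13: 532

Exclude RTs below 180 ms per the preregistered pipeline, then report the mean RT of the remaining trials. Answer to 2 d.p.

Excluded: 56
Retained (n=12): Σ = 7449
Mean = 7449/12 = 620.7500

620.75 ms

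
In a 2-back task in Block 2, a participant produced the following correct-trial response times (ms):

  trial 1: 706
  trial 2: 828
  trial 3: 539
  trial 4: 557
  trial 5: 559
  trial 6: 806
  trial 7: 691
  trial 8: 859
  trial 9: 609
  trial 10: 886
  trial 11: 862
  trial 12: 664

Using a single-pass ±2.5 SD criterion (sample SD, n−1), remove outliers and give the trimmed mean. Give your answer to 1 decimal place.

n = 12, ΣRT = 8566, M = 713.833
Σ(x−M)² = 187389.67; s = √(187389.67/11) = 130.520
Cutoffs: 713.833 ± 2.5·130.520 → [387.5, 1040.1]
No RTs fall outside the cutoffs; all 12 retained. Mean = 8566/12 = 713.833

713.8 ms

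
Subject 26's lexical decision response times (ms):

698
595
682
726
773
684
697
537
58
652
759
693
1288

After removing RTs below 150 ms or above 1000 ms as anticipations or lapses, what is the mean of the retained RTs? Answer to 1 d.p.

Excluded: 58, 1288
Retained (n=11): Σ = 7496
Mean = 7496/11 = 681.4545

681.5 ms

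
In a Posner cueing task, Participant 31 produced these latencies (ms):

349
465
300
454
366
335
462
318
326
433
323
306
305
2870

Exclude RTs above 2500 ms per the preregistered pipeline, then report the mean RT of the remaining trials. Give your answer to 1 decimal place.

364.8 ms

Excluded: 2870
Retained (n=13): Σ = 4742
Mean = 4742/13 = 364.7692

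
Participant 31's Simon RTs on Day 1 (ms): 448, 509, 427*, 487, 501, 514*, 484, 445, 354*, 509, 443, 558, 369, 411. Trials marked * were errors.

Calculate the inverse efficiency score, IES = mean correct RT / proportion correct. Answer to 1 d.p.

Correct trials (n=11): 448, 509, 487, 501, 484, 445, 509, 443, 558, 369, 411
Mean correct RT = 5164/11 = 469.4545 ms
Proportion correct = 11/14
IES = 469.4545 / (11/14) = 597.488 ms

597.5 ms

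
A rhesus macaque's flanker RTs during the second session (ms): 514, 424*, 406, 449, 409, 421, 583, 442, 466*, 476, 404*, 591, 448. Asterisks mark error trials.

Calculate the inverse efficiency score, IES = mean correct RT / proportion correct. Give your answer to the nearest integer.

616 ms

Correct trials (n=10): 514, 406, 449, 409, 421, 583, 442, 476, 591, 448
Mean correct RT = 4739/10 = 473.9000 ms
Proportion correct = 10/13
IES = 473.9000 / (10/13) = 616.070 ms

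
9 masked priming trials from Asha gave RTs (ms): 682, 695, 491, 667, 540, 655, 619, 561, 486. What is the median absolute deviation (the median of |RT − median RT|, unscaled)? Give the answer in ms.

63 ms

Sorted: 486, 491, 540, 561, 619, 655, 667, 682, 695 → median = 619
|x − 619|: 63, 76, 128, 48, 79, 36, 0, 58, 133
Sorted deviations: 0, 36, 48, 58, 63, 76, 79, 128, 133 → MAD = 63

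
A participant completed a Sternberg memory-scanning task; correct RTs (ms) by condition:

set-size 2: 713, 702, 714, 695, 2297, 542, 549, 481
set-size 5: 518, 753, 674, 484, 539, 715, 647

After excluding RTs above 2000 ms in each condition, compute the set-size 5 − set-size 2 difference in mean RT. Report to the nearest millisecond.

-9 ms

set-size 2: exclude 2297
M(set-size 2) = 4396/7 = 628.000
M(set-size 5) = 4330/7 = 618.571
Difference = 618.571 − 628.000 = -9.429 ms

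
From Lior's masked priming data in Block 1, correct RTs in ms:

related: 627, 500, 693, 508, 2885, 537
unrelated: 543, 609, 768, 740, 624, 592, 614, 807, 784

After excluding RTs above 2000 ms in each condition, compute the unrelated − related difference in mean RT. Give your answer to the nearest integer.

related: exclude 2885
M(related) = 2865/5 = 573.000
M(unrelated) = 6081/9 = 675.667
Difference = 675.667 − 573.000 = 102.667 ms

103 ms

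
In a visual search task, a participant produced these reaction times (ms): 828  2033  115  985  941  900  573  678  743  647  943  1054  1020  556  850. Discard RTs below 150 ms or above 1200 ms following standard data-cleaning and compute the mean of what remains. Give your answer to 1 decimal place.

Excluded: 115, 2033
Retained (n=13): Σ = 10718
Mean = 10718/13 = 824.4615

824.5 ms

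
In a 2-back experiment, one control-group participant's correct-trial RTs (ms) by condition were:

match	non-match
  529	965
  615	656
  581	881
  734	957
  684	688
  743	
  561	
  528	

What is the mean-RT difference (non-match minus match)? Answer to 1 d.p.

207.5 ms

M(match) = 4975/8 = 621.875
M(non-match) = 4147/5 = 829.400
Difference = 829.400 − 621.875 = 207.525 ms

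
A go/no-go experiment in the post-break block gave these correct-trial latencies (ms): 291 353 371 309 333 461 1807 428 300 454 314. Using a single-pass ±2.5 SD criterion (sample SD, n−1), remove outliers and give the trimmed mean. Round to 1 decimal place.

361.4 ms

n = 11, ΣRT = 5421, M = 492.818
Σ(x−M)² = 1937399.64; s = √(1937399.64/10) = 440.159
Cutoffs: 492.818 ± 2.5·440.159 → [-607.6, 1593.2]
Outside: 1807 → excluded.
Retained (n=10): Σ = 3614, mean = 3614/10 = 361.400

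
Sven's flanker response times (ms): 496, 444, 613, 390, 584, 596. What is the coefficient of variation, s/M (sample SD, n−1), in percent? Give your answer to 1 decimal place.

17.6%

n = 6, Σ = 3123, M = 520.5000
Σ(x−M)² = 41771.500; s = √(41771.500/5) = 91.4019
CV = 91.4019 / 520.5000 = 0.17560 = 17.560%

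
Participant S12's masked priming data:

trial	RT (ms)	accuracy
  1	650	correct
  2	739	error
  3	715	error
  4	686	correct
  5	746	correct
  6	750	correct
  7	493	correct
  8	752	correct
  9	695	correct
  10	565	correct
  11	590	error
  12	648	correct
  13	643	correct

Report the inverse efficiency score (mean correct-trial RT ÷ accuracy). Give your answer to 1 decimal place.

Correct trials (n=10): 650, 686, 746, 750, 493, 752, 695, 565, 648, 643
Mean correct RT = 6628/10 = 662.8000 ms
Proportion correct = 10/13
IES = 662.8000 / (10/13) = 861.640 ms

861.6 ms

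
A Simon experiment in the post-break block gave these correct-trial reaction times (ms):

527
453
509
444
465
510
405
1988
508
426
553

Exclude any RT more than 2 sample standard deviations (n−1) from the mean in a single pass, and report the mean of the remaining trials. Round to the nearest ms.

480 ms

n = 11, ΣRT = 6788, M = 617.091
Σ(x−M)² = 2088184.91; s = √(2088184.91/10) = 456.967
Cutoffs: 617.091 ± 2·456.967 → [-296.8, 1531.0]
Outside: 1988 → excluded.
Retained (n=10): Σ = 4800, mean = 4800/10 = 480.000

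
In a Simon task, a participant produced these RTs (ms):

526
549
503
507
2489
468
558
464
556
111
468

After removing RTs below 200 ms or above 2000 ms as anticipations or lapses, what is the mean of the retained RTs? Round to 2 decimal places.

511.00 ms

Excluded: 111, 2489
Retained (n=9): Σ = 4599
Mean = 4599/9 = 511.0000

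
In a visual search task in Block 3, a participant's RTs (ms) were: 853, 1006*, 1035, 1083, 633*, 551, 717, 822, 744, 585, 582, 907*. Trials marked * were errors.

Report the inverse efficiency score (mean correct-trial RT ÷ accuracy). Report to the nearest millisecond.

Correct trials (n=9): 853, 1035, 1083, 551, 717, 822, 744, 585, 582
Mean correct RT = 6972/9 = 774.6667 ms
Proportion correct = 9/12
IES = 774.6667 / (9/12) = 1032.889 ms

1033 ms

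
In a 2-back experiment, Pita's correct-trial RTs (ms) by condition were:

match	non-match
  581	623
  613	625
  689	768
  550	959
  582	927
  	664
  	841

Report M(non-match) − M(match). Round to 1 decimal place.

M(match) = 3015/5 = 603.000
M(non-match) = 5407/7 = 772.429
Difference = 772.429 − 603.000 = 169.429 ms

169.4 ms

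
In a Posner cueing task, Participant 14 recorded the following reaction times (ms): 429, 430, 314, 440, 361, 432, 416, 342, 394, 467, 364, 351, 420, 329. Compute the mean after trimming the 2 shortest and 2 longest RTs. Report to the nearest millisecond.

Sorted: 314, 329, 342, 351, 361, 364, 394, 416, 420, 429, 430, 432, 440, 467
Drop lowest 2 (314, 329) and highest 2 (440, 467)
Remaining (n=10): Σ = 3939, mean = 3939/10 = 393.900

394 ms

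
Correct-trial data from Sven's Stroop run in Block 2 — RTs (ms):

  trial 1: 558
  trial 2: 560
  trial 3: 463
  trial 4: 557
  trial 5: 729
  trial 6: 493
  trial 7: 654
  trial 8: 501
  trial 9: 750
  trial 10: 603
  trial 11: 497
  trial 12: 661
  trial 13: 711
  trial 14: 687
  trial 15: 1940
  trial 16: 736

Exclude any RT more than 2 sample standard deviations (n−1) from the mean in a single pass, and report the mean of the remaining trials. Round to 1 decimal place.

n = 16, ΣRT = 11100, M = 693.750
Σ(x−M)² = 1794989.00; s = √(1794989.00/15) = 345.928
Cutoffs: 693.750 ± 2·345.928 → [1.9, 1385.6]
Outside: 1940 → excluded.
Retained (n=15): Σ = 9160, mean = 9160/15 = 610.667

610.7 ms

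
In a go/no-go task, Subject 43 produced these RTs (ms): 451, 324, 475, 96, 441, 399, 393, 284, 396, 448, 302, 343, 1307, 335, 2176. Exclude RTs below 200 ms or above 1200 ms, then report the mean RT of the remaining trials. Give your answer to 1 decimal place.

Excluded: 96, 1307, 2176
Retained (n=12): Σ = 4591
Mean = 4591/12 = 382.5833

382.6 ms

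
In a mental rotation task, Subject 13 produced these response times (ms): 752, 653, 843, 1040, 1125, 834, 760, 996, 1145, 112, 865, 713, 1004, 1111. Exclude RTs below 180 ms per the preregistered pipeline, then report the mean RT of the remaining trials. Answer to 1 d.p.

Excluded: 112
Retained (n=13): Σ = 11841
Mean = 11841/13 = 910.8462

910.8 ms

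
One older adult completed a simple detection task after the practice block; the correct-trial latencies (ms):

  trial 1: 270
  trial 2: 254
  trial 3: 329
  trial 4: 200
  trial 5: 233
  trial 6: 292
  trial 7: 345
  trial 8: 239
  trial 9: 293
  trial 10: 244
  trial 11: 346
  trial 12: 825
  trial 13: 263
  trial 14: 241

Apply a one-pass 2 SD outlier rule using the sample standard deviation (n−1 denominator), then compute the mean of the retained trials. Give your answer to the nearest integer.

273 ms

n = 14, ΣRT = 4374, M = 312.429
Σ(x−M)² = 307769.43; s = √(307769.43/13) = 153.865
Cutoffs: 312.429 ± 2·153.865 → [4.7, 620.2]
Outside: 825 → excluded.
Retained (n=13): Σ = 3549, mean = 3549/13 = 273.000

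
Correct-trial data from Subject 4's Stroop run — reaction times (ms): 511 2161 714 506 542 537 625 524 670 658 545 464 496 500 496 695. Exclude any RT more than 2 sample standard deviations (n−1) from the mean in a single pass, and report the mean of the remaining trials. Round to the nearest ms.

566 ms

n = 16, ΣRT = 10644, M = 665.250
Σ(x−M)² = 2482529.00; s = √(2482529.00/15) = 406.819
Cutoffs: 665.250 ± 2·406.819 → [-148.4, 1478.9]
Outside: 2161 → excluded.
Retained (n=15): Σ = 8483, mean = 8483/15 = 565.533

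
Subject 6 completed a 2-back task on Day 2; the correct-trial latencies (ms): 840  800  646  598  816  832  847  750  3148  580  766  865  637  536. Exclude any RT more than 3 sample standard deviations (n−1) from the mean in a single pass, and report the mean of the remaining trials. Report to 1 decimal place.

731.8 ms

n = 14, ΣRT = 12661, M = 904.357
Σ(x−M)² = 5582793.21; s = √(5582793.21/13) = 655.321
Cutoffs: 904.357 ± 3·655.321 → [-1061.6, 2870.3]
Outside: 3148 → excluded.
Retained (n=13): Σ = 9513, mean = 9513/13 = 731.769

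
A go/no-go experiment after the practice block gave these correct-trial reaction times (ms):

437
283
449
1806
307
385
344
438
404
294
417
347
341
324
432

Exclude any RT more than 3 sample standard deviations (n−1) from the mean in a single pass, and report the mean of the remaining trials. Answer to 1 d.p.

n = 15, ΣRT = 7008, M = 467.200
Σ(x−M)² = 1964642.40; s = √(1964642.40/14) = 374.609
Cutoffs: 467.200 ± 3·374.609 → [-656.6, 1591.0]
Outside: 1806 → excluded.
Retained (n=14): Σ = 5202, mean = 5202/14 = 371.571

371.6 ms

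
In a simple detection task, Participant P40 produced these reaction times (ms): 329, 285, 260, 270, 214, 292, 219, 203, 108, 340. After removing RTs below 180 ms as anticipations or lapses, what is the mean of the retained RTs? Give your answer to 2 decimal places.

Excluded: 108
Retained (n=9): Σ = 2412
Mean = 2412/9 = 268.0000

268.00 ms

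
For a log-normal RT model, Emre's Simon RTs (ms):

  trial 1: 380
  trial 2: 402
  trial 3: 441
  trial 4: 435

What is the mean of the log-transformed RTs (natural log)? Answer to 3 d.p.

6.025

ln(RT): 5.9402, 5.9965, 6.0890, 6.0753
Σ ln(RT) = 24.1010
Mean = 24.1010/4 = 6.02525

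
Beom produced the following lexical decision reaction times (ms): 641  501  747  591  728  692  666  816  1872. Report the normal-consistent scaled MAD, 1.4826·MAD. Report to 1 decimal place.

81.5 ms

Sorted: 501, 591, 641, 666, 692, 728, 747, 816, 1872 → median = 692
|x − 692| sorted: 0, 26, 36, 51, 55, 101, 124, 191, 1180 → MAD = 55
Robust SD ≈ 1.4826 × 55 = 81.543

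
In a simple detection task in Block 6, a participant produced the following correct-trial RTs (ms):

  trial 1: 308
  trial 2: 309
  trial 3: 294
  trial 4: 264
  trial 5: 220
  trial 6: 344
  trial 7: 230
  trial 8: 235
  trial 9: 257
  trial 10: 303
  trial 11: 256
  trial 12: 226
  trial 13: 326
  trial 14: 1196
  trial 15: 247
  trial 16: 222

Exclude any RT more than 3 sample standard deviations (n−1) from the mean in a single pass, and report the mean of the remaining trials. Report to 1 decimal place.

269.4 ms

n = 16, ΣRT = 5237, M = 327.312
Σ(x−M)² = 828657.44; s = √(828657.44/15) = 235.040
Cutoffs: 327.312 ± 3·235.040 → [-377.8, 1032.4]
Outside: 1196 → excluded.
Retained (n=15): Σ = 4041, mean = 4041/15 = 269.400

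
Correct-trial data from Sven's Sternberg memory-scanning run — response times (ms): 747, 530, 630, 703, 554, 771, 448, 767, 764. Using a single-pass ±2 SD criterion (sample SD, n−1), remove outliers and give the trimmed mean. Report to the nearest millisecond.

n = 9, ΣRT = 5914, M = 657.111
Σ(x−M)² = 117908.89; s = √(117908.89/8) = 121.403
Cutoffs: 657.111 ± 2·121.403 → [414.3, 899.9]
No RTs fall outside the cutoffs; all 9 retained. Mean = 5914/9 = 657.111

657 ms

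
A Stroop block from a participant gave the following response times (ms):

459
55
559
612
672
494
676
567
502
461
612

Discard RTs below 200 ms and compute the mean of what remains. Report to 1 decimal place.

Excluded: 55
Retained (n=10): Σ = 5614
Mean = 5614/10 = 561.4000

561.4 ms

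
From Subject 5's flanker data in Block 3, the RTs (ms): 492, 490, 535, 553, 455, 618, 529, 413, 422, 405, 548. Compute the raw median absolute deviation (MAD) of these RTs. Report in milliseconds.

56 ms

Sorted: 405, 413, 422, 455, 490, 492, 529, 535, 548, 553, 618 → median = 492
|x − 492|: 0, 2, 43, 61, 37, 126, 37, 79, 70, 87, 56
Sorted deviations: 0, 2, 37, 37, 43, 56, 61, 70, 79, 87, 126 → MAD = 56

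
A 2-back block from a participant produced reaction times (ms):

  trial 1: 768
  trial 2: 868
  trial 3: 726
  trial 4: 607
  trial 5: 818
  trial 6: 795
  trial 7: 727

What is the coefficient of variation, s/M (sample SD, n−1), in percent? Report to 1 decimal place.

n = 7, Σ = 5309, M = 758.4286
Σ(x−M)² = 41953.714; s = √(41953.714/6) = 83.6199
CV = 83.6199 / 758.4286 = 0.11025 = 11.025%

11.0%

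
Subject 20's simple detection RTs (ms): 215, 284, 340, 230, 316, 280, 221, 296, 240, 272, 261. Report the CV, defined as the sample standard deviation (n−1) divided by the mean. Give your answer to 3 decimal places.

n = 11, Σ = 2955, M = 268.6364
Σ(x−M)² = 15978.545; s = √(15978.545/10) = 39.9732
CV = 39.9732 / 268.6364 = 0.14880

0.149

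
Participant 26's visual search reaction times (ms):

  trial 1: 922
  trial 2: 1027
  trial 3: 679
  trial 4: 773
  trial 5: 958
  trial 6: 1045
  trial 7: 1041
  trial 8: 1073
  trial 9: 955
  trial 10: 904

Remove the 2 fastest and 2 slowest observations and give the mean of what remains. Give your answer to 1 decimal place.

967.8 ms

Sorted: 679, 773, 904, 922, 955, 958, 1027, 1041, 1045, 1073
Drop lowest 2 (679, 773) and highest 2 (1045, 1073)
Remaining (n=6): Σ = 5807, mean = 5807/6 = 967.833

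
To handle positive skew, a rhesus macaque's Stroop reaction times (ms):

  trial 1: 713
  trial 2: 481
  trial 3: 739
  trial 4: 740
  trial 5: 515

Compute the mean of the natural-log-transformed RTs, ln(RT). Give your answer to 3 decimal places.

ln(RT): 6.5695, 6.1759, 6.6053, 6.6067, 6.2442
Σ ln(RT) = 32.2015
Mean = 32.2015/5 = 6.44029

6.440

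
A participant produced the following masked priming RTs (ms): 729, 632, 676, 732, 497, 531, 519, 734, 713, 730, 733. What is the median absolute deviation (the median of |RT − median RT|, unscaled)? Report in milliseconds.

Sorted: 497, 519, 531, 632, 676, 713, 729, 730, 732, 733, 734 → median = 713
|x − 713|: 16, 81, 37, 19, 216, 182, 194, 21, 0, 17, 20
Sorted deviations: 0, 16, 17, 19, 20, 21, 37, 81, 182, 194, 216 → MAD = 21

21 ms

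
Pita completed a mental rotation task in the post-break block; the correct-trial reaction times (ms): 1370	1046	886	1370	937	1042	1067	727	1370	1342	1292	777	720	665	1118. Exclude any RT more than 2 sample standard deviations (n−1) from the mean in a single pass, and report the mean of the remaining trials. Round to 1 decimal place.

1048.6 ms

n = 15, ΣRT = 15729, M = 1048.600
Σ(x−M)² = 931639.60; s = √(931639.60/14) = 257.965
Cutoffs: 1048.600 ± 2·257.965 → [532.7, 1564.5]
No RTs fall outside the cutoffs; all 15 retained. Mean = 15729/15 = 1048.600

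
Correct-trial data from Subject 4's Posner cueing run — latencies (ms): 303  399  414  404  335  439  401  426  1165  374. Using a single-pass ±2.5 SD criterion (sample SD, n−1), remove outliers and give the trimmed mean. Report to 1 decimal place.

n = 10, ΣRT = 4660, M = 466.000
Σ(x−M)² = 558386.00; s = √(558386.00/9) = 249.084
Cutoffs: 466.000 ± 2.5·249.084 → [-156.7, 1088.7]
Outside: 1165 → excluded.
Retained (n=9): Σ = 3495, mean = 3495/9 = 388.333

388.3 ms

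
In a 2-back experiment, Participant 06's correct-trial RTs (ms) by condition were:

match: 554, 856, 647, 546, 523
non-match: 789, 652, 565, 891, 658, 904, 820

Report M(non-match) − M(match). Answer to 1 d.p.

M(match) = 3126/5 = 625.200
M(non-match) = 5279/7 = 754.143
Difference = 754.143 − 625.200 = 128.943 ms

128.9 ms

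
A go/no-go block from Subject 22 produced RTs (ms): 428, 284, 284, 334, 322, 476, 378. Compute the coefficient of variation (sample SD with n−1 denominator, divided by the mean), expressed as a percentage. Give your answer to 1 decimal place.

20.4%

n = 7, Σ = 2506, M = 358.0000
Σ(x−M)² = 32048.000; s = √(32048.000/6) = 73.0844
CV = 73.0844 / 358.0000 = 0.20415 = 20.415%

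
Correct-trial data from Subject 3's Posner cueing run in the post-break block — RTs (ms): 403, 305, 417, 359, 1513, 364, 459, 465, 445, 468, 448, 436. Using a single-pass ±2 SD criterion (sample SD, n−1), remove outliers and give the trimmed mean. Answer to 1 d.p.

415.4 ms

n = 12, ΣRT = 6082, M = 506.833
Σ(x−M)² = 1132063.67; s = √(1132063.67/11) = 320.803
Cutoffs: 506.833 ± 2·320.803 → [-134.8, 1148.4]
Outside: 1513 → excluded.
Retained (n=11): Σ = 4569, mean = 4569/11 = 415.364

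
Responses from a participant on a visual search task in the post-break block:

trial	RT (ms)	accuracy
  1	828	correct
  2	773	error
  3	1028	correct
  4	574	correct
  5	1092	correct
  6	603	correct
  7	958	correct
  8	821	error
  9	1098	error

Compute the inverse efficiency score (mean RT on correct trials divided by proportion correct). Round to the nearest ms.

1271 ms

Correct trials (n=6): 828, 1028, 574, 1092, 603, 958
Mean correct RT = 5083/6 = 847.1667 ms
Proportion correct = 6/9
IES = 847.1667 / (6/9) = 1270.750 ms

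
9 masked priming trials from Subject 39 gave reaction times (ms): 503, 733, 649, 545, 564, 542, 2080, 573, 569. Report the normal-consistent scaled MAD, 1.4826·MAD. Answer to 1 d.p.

Sorted: 503, 542, 545, 564, 569, 573, 649, 733, 2080 → median = 569
|x − 569| sorted: 0, 4, 5, 24, 27, 66, 80, 164, 1511 → MAD = 27
Robust SD ≈ 1.4826 × 27 = 40.030

40.0 ms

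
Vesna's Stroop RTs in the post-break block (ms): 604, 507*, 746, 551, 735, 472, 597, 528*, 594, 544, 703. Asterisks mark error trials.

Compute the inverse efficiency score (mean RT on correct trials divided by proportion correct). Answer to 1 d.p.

753.2 ms

Correct trials (n=9): 604, 746, 551, 735, 472, 597, 594, 544, 703
Mean correct RT = 5546/9 = 616.2222 ms
Proportion correct = 9/11
IES = 616.2222 / (9/11) = 753.160 ms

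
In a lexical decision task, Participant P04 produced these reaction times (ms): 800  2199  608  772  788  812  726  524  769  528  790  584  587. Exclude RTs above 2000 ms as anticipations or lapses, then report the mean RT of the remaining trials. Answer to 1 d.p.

Excluded: 2199
Retained (n=12): Σ = 8288
Mean = 8288/12 = 690.6667

690.7 ms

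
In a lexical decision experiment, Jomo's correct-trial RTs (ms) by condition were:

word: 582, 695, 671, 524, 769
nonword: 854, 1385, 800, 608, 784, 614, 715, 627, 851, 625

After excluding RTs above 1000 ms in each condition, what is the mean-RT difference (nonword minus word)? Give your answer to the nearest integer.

72 ms

nonword: exclude 1385
M(word) = 3241/5 = 648.200
M(nonword) = 6478/9 = 719.778
Difference = 719.778 − 648.200 = 71.578 ms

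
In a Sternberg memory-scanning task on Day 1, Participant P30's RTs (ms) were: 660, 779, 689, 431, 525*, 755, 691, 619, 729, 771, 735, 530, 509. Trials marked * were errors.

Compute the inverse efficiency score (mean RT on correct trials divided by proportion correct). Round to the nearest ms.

713 ms

Correct trials (n=12): 660, 779, 689, 431, 755, 691, 619, 729, 771, 735, 530, 509
Mean correct RT = 7898/12 = 658.1667 ms
Proportion correct = 12/13
IES = 658.1667 / (12/13) = 713.014 ms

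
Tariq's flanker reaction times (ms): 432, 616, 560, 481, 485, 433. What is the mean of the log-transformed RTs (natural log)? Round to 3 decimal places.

6.208

ln(RT): 6.0684, 6.4232, 6.3279, 6.1759, 6.1841, 6.0707
Σ ln(RT) = 37.2504
Mean = 37.2504/6 = 6.20839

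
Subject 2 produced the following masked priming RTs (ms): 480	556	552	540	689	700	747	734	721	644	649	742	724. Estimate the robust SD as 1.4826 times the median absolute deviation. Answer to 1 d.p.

66.7 ms

Sorted: 480, 540, 552, 556, 644, 649, 689, 700, 721, 724, 734, 742, 747 → median = 689
|x − 689| sorted: 0, 11, 32, 35, 40, 45, 45, 53, 58, 133, 137, 149, 209 → MAD = 45
Robust SD ≈ 1.4826 × 45 = 66.717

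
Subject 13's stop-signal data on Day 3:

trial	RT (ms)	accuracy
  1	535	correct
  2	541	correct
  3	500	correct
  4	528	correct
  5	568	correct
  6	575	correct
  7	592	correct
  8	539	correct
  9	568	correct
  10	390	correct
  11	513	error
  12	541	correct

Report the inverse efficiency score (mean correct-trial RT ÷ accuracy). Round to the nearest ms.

583 ms

Correct trials (n=11): 535, 541, 500, 528, 568, 575, 592, 539, 568, 390, 541
Mean correct RT = 5877/11 = 534.2727 ms
Proportion correct = 11/12
IES = 534.2727 / (11/12) = 582.843 ms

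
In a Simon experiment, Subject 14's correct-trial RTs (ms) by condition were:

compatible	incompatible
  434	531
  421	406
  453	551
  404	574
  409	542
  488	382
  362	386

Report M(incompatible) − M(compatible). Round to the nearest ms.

M(compatible) = 2971/7 = 424.429
M(incompatible) = 3372/7 = 481.714
Difference = 481.714 − 424.429 = 57.286 ms

57 ms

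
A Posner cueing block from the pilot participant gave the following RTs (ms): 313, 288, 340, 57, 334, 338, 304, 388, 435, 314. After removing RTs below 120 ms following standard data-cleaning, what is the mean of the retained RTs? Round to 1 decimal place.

339.3 ms

Excluded: 57
Retained (n=9): Σ = 3054
Mean = 3054/9 = 339.3333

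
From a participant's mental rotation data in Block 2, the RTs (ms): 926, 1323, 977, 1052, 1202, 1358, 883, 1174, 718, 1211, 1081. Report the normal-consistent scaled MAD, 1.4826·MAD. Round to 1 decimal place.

Sorted: 718, 883, 926, 977, 1052, 1081, 1174, 1202, 1211, 1323, 1358 → median = 1081
|x − 1081| sorted: 0, 29, 93, 104, 121, 130, 155, 198, 242, 277, 363 → MAD = 130
Robust SD ≈ 1.4826 × 130 = 192.738

192.7 ms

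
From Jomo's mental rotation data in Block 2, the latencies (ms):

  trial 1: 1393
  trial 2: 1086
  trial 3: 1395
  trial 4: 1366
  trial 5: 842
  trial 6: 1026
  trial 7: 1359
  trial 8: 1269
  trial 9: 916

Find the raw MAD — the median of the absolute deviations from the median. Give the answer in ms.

126 ms

Sorted: 842, 916, 1026, 1086, 1269, 1359, 1366, 1393, 1395 → median = 1269
|x − 1269|: 124, 183, 126, 97, 427, 243, 90, 0, 353
Sorted deviations: 0, 90, 97, 124, 126, 183, 243, 353, 427 → MAD = 126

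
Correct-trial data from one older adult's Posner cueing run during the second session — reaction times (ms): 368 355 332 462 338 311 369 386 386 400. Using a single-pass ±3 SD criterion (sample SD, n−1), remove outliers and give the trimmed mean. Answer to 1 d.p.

n = 10, ΣRT = 3707, M = 370.700
Σ(x−M)² = 16050.10; s = √(16050.10/9) = 42.230
Cutoffs: 370.700 ± 3·42.230 → [244.0, 497.4]
No RTs fall outside the cutoffs; all 10 retained. Mean = 3707/10 = 370.700

370.7 ms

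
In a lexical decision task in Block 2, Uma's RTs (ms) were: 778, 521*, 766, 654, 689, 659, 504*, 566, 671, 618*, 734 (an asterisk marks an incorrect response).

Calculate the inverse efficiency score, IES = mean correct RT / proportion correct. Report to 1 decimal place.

Correct trials (n=8): 778, 766, 654, 689, 659, 566, 671, 734
Mean correct RT = 5517/8 = 689.6250 ms
Proportion correct = 8/11
IES = 689.6250 / (8/11) = 948.234 ms

948.2 ms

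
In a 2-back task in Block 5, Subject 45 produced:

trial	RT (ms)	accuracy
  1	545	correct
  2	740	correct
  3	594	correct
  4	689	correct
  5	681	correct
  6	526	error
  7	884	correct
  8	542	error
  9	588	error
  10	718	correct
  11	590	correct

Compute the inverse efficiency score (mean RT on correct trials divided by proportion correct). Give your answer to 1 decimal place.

935.2 ms

Correct trials (n=8): 545, 740, 594, 689, 681, 884, 718, 590
Mean correct RT = 5441/8 = 680.1250 ms
Proportion correct = 8/11
IES = 680.1250 / (8/11) = 935.172 ms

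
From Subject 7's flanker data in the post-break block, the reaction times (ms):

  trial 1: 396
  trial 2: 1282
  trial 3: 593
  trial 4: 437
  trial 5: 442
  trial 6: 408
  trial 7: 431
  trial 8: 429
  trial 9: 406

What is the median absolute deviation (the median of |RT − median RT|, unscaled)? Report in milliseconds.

Sorted: 396, 406, 408, 429, 431, 437, 442, 593, 1282 → median = 431
|x − 431|: 35, 851, 162, 6, 11, 23, 0, 2, 25
Sorted deviations: 0, 2, 6, 11, 23, 25, 35, 162, 851 → MAD = 23

23 ms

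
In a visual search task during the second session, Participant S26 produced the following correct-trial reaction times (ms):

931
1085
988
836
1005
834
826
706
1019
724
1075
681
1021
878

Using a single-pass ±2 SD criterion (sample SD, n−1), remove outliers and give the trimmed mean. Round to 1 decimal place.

900.6 ms

n = 14, ΣRT = 12609, M = 900.643
Σ(x−M)² = 244361.21; s = √(244361.21/13) = 137.102
Cutoffs: 900.643 ± 2·137.102 → [626.4, 1174.8]
No RTs fall outside the cutoffs; all 14 retained. Mean = 12609/14 = 900.643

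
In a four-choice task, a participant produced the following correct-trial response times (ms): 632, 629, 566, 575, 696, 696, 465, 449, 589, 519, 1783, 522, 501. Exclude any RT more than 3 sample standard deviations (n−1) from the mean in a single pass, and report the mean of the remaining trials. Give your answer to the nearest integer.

n = 13, ΣRT = 8622, M = 663.231
Σ(x−M)² = 1433184.31; s = √(1433184.31/12) = 345.589
Cutoffs: 663.231 ± 3·345.589 → [-373.5, 1700.0]
Outside: 1783 → excluded.
Retained (n=12): Σ = 6839, mean = 6839/12 = 569.917

570 ms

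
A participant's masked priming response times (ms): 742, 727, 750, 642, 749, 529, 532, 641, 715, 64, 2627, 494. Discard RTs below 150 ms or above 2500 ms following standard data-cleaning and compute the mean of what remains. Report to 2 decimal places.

Excluded: 64, 2627
Retained (n=10): Σ = 6521
Mean = 6521/10 = 652.1000

652.10 ms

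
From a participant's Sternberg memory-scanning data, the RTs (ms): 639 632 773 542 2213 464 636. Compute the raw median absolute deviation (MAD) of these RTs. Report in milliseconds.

Sorted: 464, 542, 632, 636, 639, 773, 2213 → median = 636
|x − 636|: 3, 4, 137, 94, 1577, 172, 0
Sorted deviations: 0, 3, 4, 94, 137, 172, 1577 → MAD = 94

94 ms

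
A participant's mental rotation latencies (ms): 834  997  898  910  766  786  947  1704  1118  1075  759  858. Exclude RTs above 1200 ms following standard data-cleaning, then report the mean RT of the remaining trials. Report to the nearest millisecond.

Excluded: 1704
Retained (n=11): Σ = 9948
Mean = 9948/11 = 904.3636

904 ms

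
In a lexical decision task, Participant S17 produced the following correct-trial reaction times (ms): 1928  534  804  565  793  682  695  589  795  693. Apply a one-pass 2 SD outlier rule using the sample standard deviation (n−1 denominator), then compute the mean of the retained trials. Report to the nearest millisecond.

n = 10, ΣRT = 8078, M = 807.800
Σ(x−M)² = 1478765.60; s = √(1478765.60/9) = 405.348
Cutoffs: 807.800 ± 2·405.348 → [-2.9, 1618.5]
Outside: 1928 → excluded.
Retained (n=9): Σ = 6150, mean = 6150/9 = 683.333

683 ms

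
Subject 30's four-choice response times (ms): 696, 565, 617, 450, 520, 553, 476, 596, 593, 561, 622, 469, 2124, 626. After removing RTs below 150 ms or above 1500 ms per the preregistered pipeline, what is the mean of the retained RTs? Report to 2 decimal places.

Excluded: 2124
Retained (n=13): Σ = 7344
Mean = 7344/13 = 564.9231

564.92 ms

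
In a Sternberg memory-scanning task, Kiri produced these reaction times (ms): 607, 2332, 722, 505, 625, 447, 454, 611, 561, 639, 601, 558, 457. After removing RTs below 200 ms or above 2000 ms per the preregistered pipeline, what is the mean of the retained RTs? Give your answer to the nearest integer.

566 ms

Excluded: 2332
Retained (n=12): Σ = 6787
Mean = 6787/12 = 565.5833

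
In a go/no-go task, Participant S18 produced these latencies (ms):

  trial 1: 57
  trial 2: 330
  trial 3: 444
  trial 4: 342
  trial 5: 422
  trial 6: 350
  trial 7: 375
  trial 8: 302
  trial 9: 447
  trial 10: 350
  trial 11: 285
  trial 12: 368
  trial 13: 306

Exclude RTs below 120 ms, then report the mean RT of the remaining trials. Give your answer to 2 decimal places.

Excluded: 57
Retained (n=12): Σ = 4321
Mean = 4321/12 = 360.0833

360.08 ms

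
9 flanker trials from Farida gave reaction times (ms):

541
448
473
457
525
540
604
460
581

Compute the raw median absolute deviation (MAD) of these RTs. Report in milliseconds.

Sorted: 448, 457, 460, 473, 525, 540, 541, 581, 604 → median = 525
|x − 525|: 16, 77, 52, 68, 0, 15, 79, 65, 56
Sorted deviations: 0, 15, 16, 52, 56, 65, 68, 77, 79 → MAD = 56

56 ms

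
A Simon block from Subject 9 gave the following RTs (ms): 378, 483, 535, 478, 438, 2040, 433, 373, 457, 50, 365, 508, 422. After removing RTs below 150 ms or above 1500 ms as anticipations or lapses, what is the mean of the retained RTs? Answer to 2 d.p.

442.73 ms

Excluded: 50, 2040
Retained (n=11): Σ = 4870
Mean = 4870/11 = 442.7273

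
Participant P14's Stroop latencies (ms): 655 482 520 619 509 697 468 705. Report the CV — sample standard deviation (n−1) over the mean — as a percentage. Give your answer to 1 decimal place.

n = 8, Σ = 4655, M = 581.8750
Σ(x−M)² = 67220.875; s = √(67220.875/7) = 97.9948
CV = 97.9948 / 581.8750 = 0.16841 = 16.841%

16.8%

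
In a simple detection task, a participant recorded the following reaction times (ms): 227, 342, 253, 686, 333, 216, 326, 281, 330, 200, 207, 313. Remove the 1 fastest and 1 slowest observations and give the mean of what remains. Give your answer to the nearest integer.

283 ms

Sorted: 200, 207, 216, 227, 253, 281, 313, 326, 330, 333, 342, 686
Drop lowest 1 (200) and highest 1 (686)
Remaining (n=10): Σ = 2828, mean = 2828/10 = 282.800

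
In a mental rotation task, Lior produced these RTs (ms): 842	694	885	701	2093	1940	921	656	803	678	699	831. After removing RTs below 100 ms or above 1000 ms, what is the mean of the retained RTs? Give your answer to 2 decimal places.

Excluded: 1940, 2093
Retained (n=10): Σ = 7710
Mean = 7710/10 = 771.0000

771.00 ms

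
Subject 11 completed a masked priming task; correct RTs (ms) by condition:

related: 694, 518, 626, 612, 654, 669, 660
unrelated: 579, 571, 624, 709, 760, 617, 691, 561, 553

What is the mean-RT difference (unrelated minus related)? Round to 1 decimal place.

M(related) = 4433/7 = 633.286
M(unrelated) = 5665/9 = 629.444
Difference = 629.444 − 633.286 = -3.841 ms

-3.8 ms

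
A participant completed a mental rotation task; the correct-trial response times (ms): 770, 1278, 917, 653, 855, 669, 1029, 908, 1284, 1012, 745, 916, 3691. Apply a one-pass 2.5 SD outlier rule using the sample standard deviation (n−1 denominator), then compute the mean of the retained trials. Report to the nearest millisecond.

920 ms

n = 13, ΣRT = 14727, M = 1132.846
Σ(x−M)² = 7562309.69; s = √(7562309.69/12) = 793.847
Cutoffs: 1132.846 ± 2.5·793.847 → [-851.8, 3117.5]
Outside: 3691 → excluded.
Retained (n=12): Σ = 11036, mean = 11036/12 = 919.667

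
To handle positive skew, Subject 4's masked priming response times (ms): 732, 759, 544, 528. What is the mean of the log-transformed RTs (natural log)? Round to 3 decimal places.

6.449

ln(RT): 6.5958, 6.6320, 6.2989, 6.2691
Σ ln(RT) = 25.7958
Mean = 25.7958/4 = 6.44896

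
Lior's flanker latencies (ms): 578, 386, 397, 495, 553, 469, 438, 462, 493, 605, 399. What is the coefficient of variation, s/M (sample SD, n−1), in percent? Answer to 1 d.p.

n = 11, Σ = 5275, M = 479.5455
Σ(x−M)² = 55444.727; s = √(55444.727/10) = 74.4612
CV = 74.4612 / 479.5455 = 0.15527 = 15.527%

15.5%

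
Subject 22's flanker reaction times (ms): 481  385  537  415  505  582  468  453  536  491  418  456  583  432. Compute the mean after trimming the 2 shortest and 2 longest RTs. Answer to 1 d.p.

477.7 ms

Sorted: 385, 415, 418, 432, 453, 456, 468, 481, 491, 505, 536, 537, 582, 583
Drop lowest 2 (385, 415) and highest 2 (582, 583)
Remaining (n=10): Σ = 4777, mean = 4777/10 = 477.700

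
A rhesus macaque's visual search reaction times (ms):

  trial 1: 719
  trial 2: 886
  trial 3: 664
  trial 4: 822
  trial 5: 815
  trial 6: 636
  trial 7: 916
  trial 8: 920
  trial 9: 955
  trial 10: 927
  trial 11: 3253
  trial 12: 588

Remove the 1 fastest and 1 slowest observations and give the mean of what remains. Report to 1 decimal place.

Sorted: 588, 636, 664, 719, 815, 822, 886, 916, 920, 927, 955, 3253
Drop lowest 1 (588) and highest 1 (3253)
Remaining (n=10): Σ = 8260, mean = 8260/10 = 826.000

826.0 ms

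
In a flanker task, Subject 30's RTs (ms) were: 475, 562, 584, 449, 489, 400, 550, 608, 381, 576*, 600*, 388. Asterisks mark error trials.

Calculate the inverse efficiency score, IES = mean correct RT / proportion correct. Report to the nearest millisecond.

Correct trials (n=10): 475, 562, 584, 449, 489, 400, 550, 608, 381, 388
Mean correct RT = 4886/10 = 488.6000 ms
Proportion correct = 10/12
IES = 488.6000 / (10/12) = 586.320 ms

586 ms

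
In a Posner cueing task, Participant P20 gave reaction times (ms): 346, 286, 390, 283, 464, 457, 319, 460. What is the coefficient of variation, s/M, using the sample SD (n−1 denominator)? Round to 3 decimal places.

n = 8, Σ = 3005, M = 375.6250
Σ(x−M)² = 42453.875; s = √(42453.875/7) = 77.8771
CV = 77.8771 / 375.6250 = 0.20733

0.207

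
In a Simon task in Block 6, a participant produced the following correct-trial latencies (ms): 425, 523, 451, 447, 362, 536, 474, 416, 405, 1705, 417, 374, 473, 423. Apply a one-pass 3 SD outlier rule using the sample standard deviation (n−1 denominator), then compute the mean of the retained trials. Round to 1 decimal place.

440.5 ms

n = 14, ΣRT = 7431, M = 530.786
Σ(x−M)² = 1516640.36; s = √(1516640.36/13) = 341.562
Cutoffs: 530.786 ± 3·341.562 → [-493.9, 1555.5]
Outside: 1705 → excluded.
Retained (n=13): Σ = 5726, mean = 5726/13 = 440.462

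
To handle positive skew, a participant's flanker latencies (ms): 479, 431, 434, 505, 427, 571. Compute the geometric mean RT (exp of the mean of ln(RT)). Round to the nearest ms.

472 ms

ln(RT): 6.1717, 6.0661, 6.0730, 6.2246, 6.0568, 6.3474
Mean ln(RT) = 36.9396/6 = 6.15660
Geometric mean = exp(6.15660) = 471.82 ms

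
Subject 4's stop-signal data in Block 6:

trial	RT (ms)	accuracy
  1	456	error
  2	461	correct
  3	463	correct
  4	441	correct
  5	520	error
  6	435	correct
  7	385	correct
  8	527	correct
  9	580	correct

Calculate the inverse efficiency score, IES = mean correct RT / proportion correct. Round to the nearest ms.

Correct trials (n=7): 461, 463, 441, 435, 385, 527, 580
Mean correct RT = 3292/7 = 470.2857 ms
Proportion correct = 7/9
IES = 470.2857 / (7/9) = 604.653 ms

605 ms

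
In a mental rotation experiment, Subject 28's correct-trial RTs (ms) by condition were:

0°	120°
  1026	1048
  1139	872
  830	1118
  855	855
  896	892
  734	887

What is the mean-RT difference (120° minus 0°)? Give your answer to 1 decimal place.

32.0 ms

M(0°) = 5480/6 = 913.333
M(120°) = 5672/6 = 945.333
Difference = 945.333 − 913.333 = 32.000 ms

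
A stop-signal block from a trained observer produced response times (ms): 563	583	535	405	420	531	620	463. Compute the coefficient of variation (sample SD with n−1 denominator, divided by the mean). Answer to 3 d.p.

n = 8, Σ = 4120, M = 515.0000
Σ(x−M)² = 42438.000; s = √(42438.000/7) = 77.8625
CV = 77.8625 / 515.0000 = 0.15119

0.151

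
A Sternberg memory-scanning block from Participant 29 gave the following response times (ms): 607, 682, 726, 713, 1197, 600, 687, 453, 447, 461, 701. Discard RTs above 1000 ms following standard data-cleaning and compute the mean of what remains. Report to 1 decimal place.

607.7 ms

Excluded: 1197
Retained (n=10): Σ = 6077
Mean = 6077/10 = 607.7000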